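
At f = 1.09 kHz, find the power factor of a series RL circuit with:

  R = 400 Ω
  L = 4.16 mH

Step 1 — Angular frequency: ω = 2π·f = 2π·1090 = 6849 rad/s.
Step 2 — Component impedances:
  R: Z = R = 400 Ω
  L: Z = jωL = j·6849·0.00416 = 0 + j28.49 Ω
Step 3 — Series combination: Z_total = R + L = 400 + j28.49 Ω = 401∠4.1° Ω.
Step 4 — Power factor: PF = cos(φ) = Re(Z)/|Z| = 400/401 = 0.9975.
Step 5 — Type: Im(Z) = 28.49 ⇒ lagging (phase φ = 4.1°).

PF = 0.9975 (lagging, φ = 4.1°)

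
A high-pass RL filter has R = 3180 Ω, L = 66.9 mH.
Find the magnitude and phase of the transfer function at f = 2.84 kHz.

Step 1 — Angular frequency: ω = 2π·2840 = 1.784e+04 rad/s.
Step 2 — Transfer function: H(jω) = jωL/(R + jωL).
Step 3 — Numerator jωL = j·1194; denominator R + jωL = 3180 + j1194.
Step 4 — H = 0.1235 + j0.329.
Step 5 — Magnitude: |H| = 0.3515 (-9.1 dB); phase: φ = 69.4°.

|H| = 0.3515 (-9.1 dB), φ = 69.4°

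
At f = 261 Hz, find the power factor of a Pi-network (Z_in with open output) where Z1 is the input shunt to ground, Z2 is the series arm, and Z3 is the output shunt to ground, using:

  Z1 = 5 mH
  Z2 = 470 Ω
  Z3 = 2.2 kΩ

Step 1 — Angular frequency: ω = 2π·f = 2π·261 = 1640 rad/s.
Step 2 — Component impedances:
  Z1: Z = jωL = j·1640·0.005 = 0 + j8.2 Ω
  Z2: Z = R = 470 Ω
  Z3: Z = R = 2200 Ω
Step 3 — With open output, the series arm Z2 and the output shunt Z3 appear in series to ground: Z2 + Z3 = 2670 Ω.
Step 4 — Parallel with input shunt Z1: Z_in = Z1 || (Z2 + Z3) = 0.02518 + j8.199 Ω = 8.2∠89.8° Ω.
Step 5 — Power factor: PF = cos(φ) = Re(Z)/|Z| = 0.02518/8.2 = 0.003071.
Step 6 — Type: Im(Z) = 8.199 ⇒ lagging (phase φ = 89.8°).

PF = 0.003071 (lagging, φ = 89.8°)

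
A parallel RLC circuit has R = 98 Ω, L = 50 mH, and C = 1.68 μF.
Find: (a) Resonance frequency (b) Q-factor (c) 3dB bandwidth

Step 1 — Resonance: ω₀ = 1/√(LC) = 1/√(0.05·1.68e-06) = 3450 rad/s.
Step 2 — f₀ = ω₀/(2π) = 549.1 Hz.
Step 3 — Parallel Q: Q = R/(ω₀L) = 98/(3450·0.05) = 0.5681.
Step 4 — Bandwidth: Δω = ω₀/Q = 6074 rad/s; BW = Δω/(2π) = 966.7 Hz.

(a) f₀ = 549.1 Hz  (b) Q = 0.5681  (c) BW = 966.7 Hz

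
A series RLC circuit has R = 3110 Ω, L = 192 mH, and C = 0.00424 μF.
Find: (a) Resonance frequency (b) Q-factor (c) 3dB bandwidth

Step 1 — Resonance: ω₀ = 1/√(LC) = 1/√(0.192·4.24e-09) = 3.505e+04 rad/s.
Step 2 — f₀ = ω₀/(2π) = 5578 Hz.
Step 3 — Series Q: Q = ω₀L/R = 3.505e+04·0.192/3110 = 2.164.
Step 4 — Bandwidth: Δω = ω₀/Q = 1.62e+04 rad/s; BW = Δω/(2π) = 2578 Hz.

(a) f₀ = 5578 Hz  (b) Q = 2.164  (c) BW = 2578 Hz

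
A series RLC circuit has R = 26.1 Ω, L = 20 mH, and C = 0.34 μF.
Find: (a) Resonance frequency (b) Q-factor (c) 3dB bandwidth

Step 1 — Resonance condition Im(Z)=0 gives ω₀ = 1/√(LC).
Step 2 — ω₀ = 1/√(0.02·3.4e-07) = 1.213e+04 rad/s.
Step 3 — f₀ = ω₀/(2π) = 1930 Hz.
Step 4 — Series Q: Q = ω₀L/R = 1.213e+04·0.02/26.1 = 9.293.
Step 5 — 3dB bandwidth: Δω = ω₀/Q = 1305 rad/s; BW = Δω/(2π) = 207.7 Hz.

(a) f₀ = 1930 Hz  (b) Q = 9.293  (c) BW = 207.7 Hz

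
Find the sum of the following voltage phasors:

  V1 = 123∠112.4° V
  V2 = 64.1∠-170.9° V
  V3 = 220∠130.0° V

Step 1 — Convert each phasor to rectangular form:
  V1 = 123·(cos(112.4°) + j·sin(112.4°)) = -46.87 + j113.7 V
  V2 = 64.1·(cos(-170.9°) + j·sin(-170.9°)) = -63.29 - j10.14 V
  V3 = 220·(cos(130.0°) + j·sin(130.0°)) = -141.4 + j168.5 V
Step 2 — Sum components: V_total = -251.6 + j272.1 V.
Step 3 — Convert to polar: |V_total| = 370.6 V, ∠V_total = 132.8°.

V_total = 370.6∠132.8° V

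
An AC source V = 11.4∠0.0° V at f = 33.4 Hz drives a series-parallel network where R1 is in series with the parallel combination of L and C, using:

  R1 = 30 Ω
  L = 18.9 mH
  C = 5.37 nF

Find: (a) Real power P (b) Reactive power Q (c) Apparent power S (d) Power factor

Step 1 — Angular frequency: ω = 2π·f = 2π·33.4 = 209.9 rad/s.
Step 2 — Component impedances:
  R1: Z = R = 30 Ω
  L: Z = jωL = j·209.9·0.0189 = 0 + j3.966 Ω
  C: Z = 1/(jωC) = -j/(ω·C) = 0 - j8.874e+05 Ω
Step 3 — Parallel branch: L || C = 1/(1/L + 1/C) = 0 + j3.966 Ω.
Step 4 — Series with R1: Z_total = R1 + (L || C) = 30 + j3.966 Ω = 30.26∠7.5° Ω.
Step 5 — Source phasor: V = 11.4∠0.0° V = 11.4 V.
Step 6 — Current: I = V / Z = 0.3735 - j0.04938 A = 0.3767∠-7.5° A.
Step 7 — Complex power: S = V·I* = 4.258 + j0.5629 VA.
Step 8 — Real power: P = Re(S) = 4.258 W.
Step 9 — Reactive power: Q = Im(S) = 0.5629 VAR.
Step 10 — Apparent power: |S| = 4.295 VA.
Step 11 — Power factor: PF = P/|S| = 0.9914 (lagging).

(a) P = 4.258 W  (b) Q = 0.5629 VAR  (c) S = 4.295 VA  (d) PF = 0.9914 (lagging)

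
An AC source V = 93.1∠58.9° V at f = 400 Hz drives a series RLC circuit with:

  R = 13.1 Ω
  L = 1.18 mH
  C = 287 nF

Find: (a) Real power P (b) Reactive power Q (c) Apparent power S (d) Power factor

Step 1 — Angular frequency: ω = 2π·f = 2π·400 = 2513 rad/s.
Step 2 — Component impedances:
  R: Z = R = 13.1 Ω
  L: Z = jωL = j·2513·0.00118 = 0 + j2.966 Ω
  C: Z = 1/(jωC) = -j/(ω·C) = 0 - j1386 Ω
Step 3 — Series combination: Z_total = R + L + C = 13.1 - j1383 Ω = 1383∠-89.5° Ω.
Step 4 — Source phasor: V = 93.1∠58.9° V = 48.09 + j79.72 V.
Step 5 — Current: I = V / Z = -0.05729 + j0.0353 A = 0.06729∠148.4° A.
Step 6 — Complex power: S = V·I* = 0.05932 - j6.265 VA.
Step 7 — Real power: P = Re(S) = 0.05932 W.
Step 8 — Reactive power: Q = Im(S) = -6.265 VAR.
Step 9 — Apparent power: |S| = 6.265 VA.
Step 10 — Power factor: PF = P/|S| = 0.009469 (leading).

(a) P = 0.05932 W  (b) Q = -6.265 VAR  (c) S = 6.265 VA  (d) PF = 0.009469 (leading)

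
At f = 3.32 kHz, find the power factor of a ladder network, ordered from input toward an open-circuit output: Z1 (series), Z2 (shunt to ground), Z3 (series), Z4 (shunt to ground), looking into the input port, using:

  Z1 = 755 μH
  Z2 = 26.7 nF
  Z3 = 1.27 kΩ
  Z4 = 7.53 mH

Step 1 — Angular frequency: ω = 2π·f = 2π·3320 = 2.086e+04 rad/s.
Step 2 — Component impedances:
  Z1: Z = jωL = j·2.086e+04·0.000755 = 0 + j15.75 Ω
  Z2: Z = 1/(jωC) = -j/(ω·C) = 0 - j1795 Ω
  Z3: Z = R = 1270 Ω
  Z4: Z = jωL = j·2.086e+04·0.00753 = 0 + j157.1 Ω
Step 3 — Ladder network (open output): work backward from the far end, alternating series and parallel combinations. Z_in = 952.7 - j550.6 Ω = 1100∠-30.0° Ω.
Step 4 — Power factor: PF = cos(φ) = Re(Z)/|Z| = 952.72/1100.4 = 0.8658.
Step 5 — Type: Im(Z) = -550.6 ⇒ leading (phase φ = -30.0°).

PF = 0.8658 (leading, φ = -30.0°)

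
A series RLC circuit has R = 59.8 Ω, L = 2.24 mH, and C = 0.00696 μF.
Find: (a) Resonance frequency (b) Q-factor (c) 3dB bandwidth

Step 1 — Resonance condition Im(Z)=0 gives ω₀ = 1/√(LC).
Step 2 — ω₀ = 1/√(0.00224·6.96e-09) = 2.533e+05 rad/s.
Step 3 — f₀ = ω₀/(2π) = 4.031e+04 Hz.
Step 4 — Series Q: Q = ω₀L/R = 2.533e+05·0.00224/59.8 = 9.487.
Step 5 — 3dB bandwidth: Δω = ω₀/Q = 2.67e+04 rad/s; BW = Δω/(2π) = 4249 Hz.

(a) f₀ = 4.031e+04 Hz  (b) Q = 9.487  (c) BW = 4249 Hz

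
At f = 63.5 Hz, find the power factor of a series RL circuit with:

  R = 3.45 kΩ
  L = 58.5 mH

Step 1 — Angular frequency: ω = 2π·f = 2π·63.5 = 399 rad/s.
Step 2 — Component impedances:
  R: Z = R = 3450 Ω
  L: Z = jωL = j·399·0.0585 = 0 + j23.34 Ω
Step 3 — Series combination: Z_total = R + L = 3450 + j23.34 Ω = 3450∠0.4° Ω.
Step 4 — Power factor: PF = cos(φ) = Re(Z)/|Z| = 3450/3450 = 1.
Step 5 — Type: Im(Z) = 23.34 ⇒ lagging (phase φ = 0.4°).

PF = 1 (lagging, φ = 0.4°)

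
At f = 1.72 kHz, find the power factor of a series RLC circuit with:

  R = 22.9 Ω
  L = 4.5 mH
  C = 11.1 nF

Step 1 — Angular frequency: ω = 2π·f = 2π·1720 = 1.081e+04 rad/s.
Step 2 — Component impedances:
  R: Z = R = 22.9 Ω
  L: Z = jωL = j·1.081e+04·0.0045 = 0 + j48.63 Ω
  C: Z = 1/(jωC) = -j/(ω·C) = 0 - j8336 Ω
Step 3 — Series combination: Z_total = R + L + C = 22.9 - j8288 Ω = 8288∠-89.8° Ω.
Step 4 — Power factor: PF = cos(φ) = Re(Z)/|Z| = 22.9/8288 = 0.002763.
Step 5 — Type: Im(Z) = -8288 ⇒ leading (phase φ = -89.8°).

PF = 0.002763 (leading, φ = -89.8°)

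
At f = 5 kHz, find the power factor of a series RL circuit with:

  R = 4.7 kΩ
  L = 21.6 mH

Step 1 — Angular frequency: ω = 2π·f = 2π·5000 = 3.142e+04 rad/s.
Step 2 — Component impedances:
  R: Z = R = 4700 Ω
  L: Z = jωL = j·3.142e+04·0.0216 = 0 + j678.6 Ω
Step 3 — Series combination: Z_total = R + L = 4700 + j678.6 Ω = 4749∠8.2° Ω.
Step 4 — Power factor: PF = cos(φ) = Re(Z)/|Z| = 4700/4749 = 0.9897.
Step 5 — Type: Im(Z) = 678.6 ⇒ lagging (phase φ = 8.2°).

PF = 0.9897 (lagging, φ = 8.2°)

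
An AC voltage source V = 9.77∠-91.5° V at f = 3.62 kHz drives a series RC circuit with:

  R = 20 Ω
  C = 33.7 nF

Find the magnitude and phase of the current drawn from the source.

Step 1 — Angular frequency: ω = 2π·f = 2π·3620 = 2.275e+04 rad/s.
Step 2 — Component impedances:
  R: Z = R = 20 Ω
  C: Z = 1/(jωC) = -j/(ω·C) = 0 - j1305 Ω
Step 3 — Series combination: Z_total = R + C = 20 - j1305 Ω = 1305∠-89.1° Ω.
Step 4 — Source phasor: V = 9.77∠-91.5° V = -0.2557 - j9.767 V.
Step 5 — Ohm's law: I = V / Z_total = (-0.2557 - j9.767) / (20 - j1305) = 0.007481 - j0.0003107 A.
Step 6 — Convert to polar: |I| = 0.007488 A, ∠I = -2.4°.

I = 0.007488∠-2.4° A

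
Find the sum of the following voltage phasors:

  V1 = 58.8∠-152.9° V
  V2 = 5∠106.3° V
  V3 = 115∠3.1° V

Step 1 — Convert each phasor to rectangular form:
  V1 = 58.8·(cos(-152.9°) + j·sin(-152.9°)) = -52.34 - j26.79 V
  V2 = 5·(cos(106.3°) + j·sin(106.3°)) = -1.403 + j4.799 V
  V3 = 115·(cos(3.1°) + j·sin(3.1°)) = 114.8 + j6.219 V
Step 2 — Sum components: V_total = 61.08 - j15.77 V.
Step 3 — Convert to polar: |V_total| = 63.09 V, ∠V_total = -14.5°.

V_total = 63.09∠-14.5° V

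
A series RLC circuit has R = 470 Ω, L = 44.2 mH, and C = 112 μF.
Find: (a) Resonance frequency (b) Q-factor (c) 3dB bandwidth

Step 1 — Resonance: ω₀ = 1/√(LC) = 1/√(0.0442·0.000112) = 449.4 rad/s.
Step 2 — f₀ = ω₀/(2π) = 71.53 Hz.
Step 3 — Series Q: Q = ω₀L/R = 449.4·0.0442/470 = 0.04227.
Step 4 — Bandwidth: Δω = ω₀/Q = 1.063e+04 rad/s; BW = Δω/(2π) = 1692 Hz.

(a) f₀ = 71.53 Hz  (b) Q = 0.04227  (c) BW = 1692 Hz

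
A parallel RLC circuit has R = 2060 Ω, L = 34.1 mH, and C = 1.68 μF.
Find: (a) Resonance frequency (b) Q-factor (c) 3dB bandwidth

Step 1 — Resonance: ω₀ = 1/√(LC) = 1/√(0.0341·1.68e-06) = 4178 rad/s.
Step 2 — f₀ = ω₀/(2π) = 664.9 Hz.
Step 3 — Parallel Q: Q = R/(ω₀L) = 2060/(4178·0.0341) = 14.46.
Step 4 — Bandwidth: Δω = ω₀/Q = 289 rad/s; BW = Δω/(2π) = 45.99 Hz.

(a) f₀ = 664.9 Hz  (b) Q = 14.46  (c) BW = 45.99 Hz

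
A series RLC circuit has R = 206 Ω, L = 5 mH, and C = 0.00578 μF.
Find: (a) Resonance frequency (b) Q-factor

Step 1 — Resonance condition Im(Z)=0 gives ω₀ = 1/√(LC).
Step 2 — ω₀ = 1/√(0.005·5.78e-09) = 1.86e+05 rad/s.
Step 3 — f₀ = ω₀/(2π) = 2.961e+04 Hz.
Step 4 — Series Q: Q = ω₀L/R = 1.86e+05·0.005/206 = 4.515.

(a) f₀ = 2.961e+04 Hz  (b) Q = 4.515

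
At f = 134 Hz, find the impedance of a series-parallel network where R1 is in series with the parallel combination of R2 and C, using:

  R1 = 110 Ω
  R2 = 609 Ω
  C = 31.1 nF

Step 1 — Angular frequency: ω = 2π·f = 2π·134 = 841.9 rad/s.
Step 2 — Component impedances:
  R1: Z = R = 110 Ω
  R2: Z = R = 609 Ω
  C: Z = 1/(jωC) = -j/(ω·C) = 0 - j3.819e+04 Ω
Step 3 — Parallel branch: R2 || C = 1/(1/R2 + 1/C) = 608.8 - j9.709 Ω.
Step 4 — Series with R1: Z_total = R1 + (R2 || C) = 718.8 - j9.709 Ω = 718.9∠-0.8° Ω.

Z = 718.8 - j9.709 Ω = 718.9∠-0.8° Ω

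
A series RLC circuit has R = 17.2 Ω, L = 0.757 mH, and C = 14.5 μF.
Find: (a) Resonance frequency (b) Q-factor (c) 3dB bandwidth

Step 1 — Resonance: ω₀ = 1/√(LC) = 1/√(0.000757·1.45e-05) = 9545 rad/s.
Step 2 — f₀ = ω₀/(2π) = 1519 Hz.
Step 3 — Series Q: Q = ω₀L/R = 9545·0.000757/17.2 = 0.4201.
Step 4 — Bandwidth: Δω = ω₀/Q = 2.272e+04 rad/s; BW = Δω/(2π) = 3616 Hz.

(a) f₀ = 1519 Hz  (b) Q = 0.4201  (c) BW = 3616 Hz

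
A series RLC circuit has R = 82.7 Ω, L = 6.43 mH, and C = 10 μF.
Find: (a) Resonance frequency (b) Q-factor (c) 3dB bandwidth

Step 1 — Resonance: ω₀ = 1/√(LC) = 1/√(0.00643·1e-05) = 3944 rad/s.
Step 2 — f₀ = ω₀/(2π) = 627.6 Hz.
Step 3 — Series Q: Q = ω₀L/R = 3944·0.00643/82.7 = 0.3066.
Step 4 — Bandwidth: Δω = ω₀/Q = 1.286e+04 rad/s; BW = Δω/(2π) = 2047 Hz.

(a) f₀ = 627.6 Hz  (b) Q = 0.3066  (c) BW = 2047 Hz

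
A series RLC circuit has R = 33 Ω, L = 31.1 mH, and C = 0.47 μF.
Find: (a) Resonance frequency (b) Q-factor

Step 1 — Resonance condition Im(Z)=0 gives ω₀ = 1/√(LC).
Step 2 — ω₀ = 1/√(0.0311·4.7e-07) = 8271 rad/s.
Step 3 — f₀ = ω₀/(2π) = 1316 Hz.
Step 4 — Series Q: Q = ω₀L/R = 8271·0.0311/33 = 7.795.

(a) f₀ = 1316 Hz  (b) Q = 7.795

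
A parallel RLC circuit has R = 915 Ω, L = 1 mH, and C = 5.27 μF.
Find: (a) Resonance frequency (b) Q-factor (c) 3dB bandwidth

Step 1 — Resonance: ω₀ = 1/√(LC) = 1/√(0.001·5.27e-06) = 1.378e+04 rad/s.
Step 2 — f₀ = ω₀/(2π) = 2192 Hz.
Step 3 — Parallel Q: Q = R/(ω₀L) = 915/(1.378e+04·0.001) = 66.42.
Step 4 — Bandwidth: Δω = ω₀/Q = 207.4 rad/s; BW = Δω/(2π) = 33.01 Hz.

(a) f₀ = 2192 Hz  (b) Q = 66.42  (c) BW = 33.01 Hz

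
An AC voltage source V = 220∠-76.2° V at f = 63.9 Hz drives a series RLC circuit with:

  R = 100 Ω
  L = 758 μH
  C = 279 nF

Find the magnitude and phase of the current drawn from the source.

Step 1 — Angular frequency: ω = 2π·f = 2π·63.9 = 401.5 rad/s.
Step 2 — Component impedances:
  R: Z = R = 100 Ω
  L: Z = jωL = j·401.5·0.000758 = 0 + j0.3043 Ω
  C: Z = 1/(jωC) = -j/(ω·C) = 0 - j8927 Ω
Step 3 — Series combination: Z_total = R + L + C = 100 - j8927 Ω = 8927∠-89.4° Ω.
Step 4 — Source phasor: V = 220∠-76.2° V = 52.48 - j213.6 V.
Step 5 — Ohm's law: I = V / Z_total = (52.48 - j213.6) / (100 - j8927) = 0.024 + j0.00561 A.
Step 6 — Convert to polar: |I| = 0.02464 A, ∠I = 13.2°.

I = 0.02464∠13.2° A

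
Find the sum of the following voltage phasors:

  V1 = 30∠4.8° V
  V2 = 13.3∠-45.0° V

Step 1 — Convert each phasor to rectangular form:
  V1 = 30·(cos(4.8°) + j·sin(4.8°)) = 29.89 + j2.51 V
  V2 = 13.3·(cos(-45.0°) + j·sin(-45.0°)) = 9.405 - j9.405 V
Step 2 — Sum components: V_total = 39.3 - j6.894 V.
Step 3 — Convert to polar: |V_total| = 39.9 V, ∠V_total = -10.0°.

V_total = 39.9∠-10.0° V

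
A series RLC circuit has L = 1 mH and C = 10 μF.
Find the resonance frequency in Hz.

Step 1 — Resonance condition Im(Z)=0 gives ω₀ = 1/√(LC).
Step 2 — ω₀ = 1/√(0.001·1e-05) = 1e+04 rad/s.
Step 3 — f₀ = ω₀/(2π) = 1592 Hz.

f₀ = 1592 Hz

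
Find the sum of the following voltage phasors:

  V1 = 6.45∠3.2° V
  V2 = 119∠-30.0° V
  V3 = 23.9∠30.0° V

Step 1 — Convert each phasor to rectangular form:
  V1 = 6.45·(cos(3.2°) + j·sin(3.2°)) = 6.44 + j0.36 V
  V2 = 119·(cos(-30.0°) + j·sin(-30.0°)) = 103.1 - j59.5 V
  V3 = 23.9·(cos(30.0°) + j·sin(30.0°)) = 20.7 + j11.95 V
Step 2 — Sum components: V_total = 130.2 - j47.19 V.
Step 3 — Convert to polar: |V_total| = 138.5 V, ∠V_total = -19.9°.

V_total = 138.5∠-19.9° V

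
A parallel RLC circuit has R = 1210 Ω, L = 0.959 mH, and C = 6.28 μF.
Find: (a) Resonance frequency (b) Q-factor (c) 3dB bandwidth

Step 1 — Resonance: ω₀ = 1/√(LC) = 1/√(0.000959·6.28e-06) = 1.289e+04 rad/s.
Step 2 — f₀ = ω₀/(2π) = 2051 Hz.
Step 3 — Parallel Q: Q = R/(ω₀L) = 1210/(1.289e+04·0.000959) = 97.92.
Step 4 — Bandwidth: Δω = ω₀/Q = 131.6 rad/s; BW = Δω/(2π) = 20.94 Hz.

(a) f₀ = 2051 Hz  (b) Q = 97.92  (c) BW = 20.94 Hz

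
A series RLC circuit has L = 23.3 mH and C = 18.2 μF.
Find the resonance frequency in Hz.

Step 1 — Resonance condition Im(Z)=0 gives ω₀ = 1/√(LC).
Step 2 — ω₀ = 1/√(0.0233·1.82e-05) = 1536 rad/s.
Step 3 — f₀ = ω₀/(2π) = 244.4 Hz.

f₀ = 244.4 Hz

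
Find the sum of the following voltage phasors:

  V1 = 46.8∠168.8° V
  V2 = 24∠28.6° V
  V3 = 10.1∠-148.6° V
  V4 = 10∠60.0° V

Step 1 — Convert each phasor to rectangular form:
  V1 = 46.8·(cos(168.8°) + j·sin(168.8°)) = -45.91 + j9.09 V
  V2 = 24·(cos(28.6°) + j·sin(28.6°)) = 21.07 + j11.49 V
  V3 = 10.1·(cos(-148.6°) + j·sin(-148.6°)) = -8.621 - j5.262 V
  V4 = 10·(cos(60.0°) + j·sin(60.0°)) = 5 + j8.66 V
Step 2 — Sum components: V_total = -28.46 + j23.98 V.
Step 3 — Convert to polar: |V_total| = 37.21 V, ∠V_total = 139.9°.

V_total = 37.21∠139.9° V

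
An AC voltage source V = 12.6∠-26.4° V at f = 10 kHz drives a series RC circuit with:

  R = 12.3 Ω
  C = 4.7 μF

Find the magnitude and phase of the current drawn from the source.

Step 1 — Angular frequency: ω = 2π·f = 2π·1e+04 = 6.283e+04 rad/s.
Step 2 — Component impedances:
  R: Z = R = 12.3 Ω
  C: Z = 1/(jωC) = -j/(ω·C) = 0 - j3.386 Ω
Step 3 — Series combination: Z_total = R + C = 12.3 - j3.386 Ω = 12.76∠-15.4° Ω.
Step 4 — Source phasor: V = 12.6∠-26.4° V = 11.29 - j5.602 V.
Step 5 — Ohm's law: I = V / Z_total = (11.29 - j5.602) / (12.3 - j3.386) = 0.9695 - j0.1886 A.
Step 6 — Convert to polar: |I| = 0.9876 A, ∠I = -11.0°.

I = 0.9876∠-11.0° A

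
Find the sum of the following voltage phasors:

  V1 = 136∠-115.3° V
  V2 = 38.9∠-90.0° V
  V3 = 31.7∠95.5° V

Step 1 — Convert each phasor to rectangular form:
  V1 = 136·(cos(-115.3°) + j·sin(-115.3°)) = -58.12 - j123 V
  V2 = 38.9·(cos(-90.0°) + j·sin(-90.0°)) = 0 - j38.9 V
  V3 = 31.7·(cos(95.5°) + j·sin(95.5°)) = -3.038 + j31.55 V
Step 2 — Sum components: V_total = -61.16 - j130.3 V.
Step 3 — Convert to polar: |V_total| = 143.9 V, ∠V_total = -115.1°.

V_total = 143.9∠-115.1° V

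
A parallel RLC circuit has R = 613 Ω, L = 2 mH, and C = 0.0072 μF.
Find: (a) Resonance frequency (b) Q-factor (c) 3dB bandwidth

Step 1 — Resonance: ω₀ = 1/√(LC) = 1/√(0.002·7.2e-09) = 2.635e+05 rad/s.
Step 2 — f₀ = ω₀/(2π) = 4.194e+04 Hz.
Step 3 — Parallel Q: Q = R/(ω₀L) = 613/(2.635e+05·0.002) = 1.163.
Step 4 — Bandwidth: Δω = ω₀/Q = 2.266e+05 rad/s; BW = Δω/(2π) = 3.606e+04 Hz.

(a) f₀ = 4.194e+04 Hz  (b) Q = 1.163  (c) BW = 3.606e+04 Hz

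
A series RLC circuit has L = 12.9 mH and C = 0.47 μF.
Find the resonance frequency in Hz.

Step 1 — Resonance condition Im(Z)=0 gives ω₀ = 1/√(LC).
Step 2 — ω₀ = 1/√(0.0129·4.7e-07) = 1.284e+04 rad/s.
Step 3 — f₀ = ω₀/(2π) = 2044 Hz.

f₀ = 2044 Hz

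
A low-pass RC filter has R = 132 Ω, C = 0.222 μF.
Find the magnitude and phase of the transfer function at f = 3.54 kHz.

Step 1 — Angular frequency: ω = 2π·3540 = 2.224e+04 rad/s.
Step 2 — Transfer function: H(jω) = 1/(1 + jωRC).
Step 3 — Denominator: 1 + jωRC = 1 + j·2.224e+04·132·2.22e-07 = 1 + j0.6518.
Step 4 — H = 0.7018 - j0.4575.
Step 5 — Magnitude: |H| = 0.8378 (-1.5 dB); phase: φ = -33.1°.

|H| = 0.8378 (-1.5 dB), φ = -33.1°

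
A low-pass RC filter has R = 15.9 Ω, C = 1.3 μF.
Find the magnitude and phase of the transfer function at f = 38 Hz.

Step 1 — Angular frequency: ω = 2π·38 = 238.8 rad/s.
Step 2 — Transfer function: H(jω) = 1/(1 + jωRC).
Step 3 — Denominator: 1 + jωRC = 1 + j·238.8·15.9·1.3e-06 = 1 + j0.004935.
Step 4 — H = 1 - j0.004935.
Step 5 — Magnitude: |H| = 1 (-0.0 dB); phase: φ = -0.3°.

|H| = 1 (-0.0 dB), φ = -0.3°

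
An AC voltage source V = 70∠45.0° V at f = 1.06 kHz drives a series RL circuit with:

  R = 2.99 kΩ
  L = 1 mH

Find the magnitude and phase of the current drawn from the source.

Step 1 — Angular frequency: ω = 2π·f = 2π·1060 = 6660 rad/s.
Step 2 — Component impedances:
  R: Z = R = 2990 Ω
  L: Z = jωL = j·6660·0.001 = 0 + j6.66 Ω
Step 3 — Series combination: Z_total = R + L = 2990 + j6.66 Ω = 2990∠0.1° Ω.
Step 4 — Source phasor: V = 70∠45.0° V = 49.5 + j49.5 V.
Step 5 — Ohm's law: I = V / Z_total = (49.5 + j49.5) / (2990 + j6.66) = 0.01659 + j0.01652 A.
Step 6 — Convert to polar: |I| = 0.02341 A, ∠I = 44.9°.

I = 0.02341∠44.9° A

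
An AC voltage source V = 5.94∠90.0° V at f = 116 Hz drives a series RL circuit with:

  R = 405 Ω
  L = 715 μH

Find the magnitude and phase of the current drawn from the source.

Step 1 — Angular frequency: ω = 2π·f = 2π·116 = 728.8 rad/s.
Step 2 — Component impedances:
  R: Z = R = 405 Ω
  L: Z = jωL = j·728.8·0.000715 = 0 + j0.5211 Ω
Step 3 — Series combination: Z_total = R + L = 405 + j0.5211 Ω = 405∠0.1° Ω.
Step 4 — Source phasor: V = 5.94∠90.0° V = 0 + j5.94 V.
Step 5 — Ohm's law: I = V / Z_total = (0 + j5.94) / (405 + j0.5211) = 1.887e-05 + j0.01467 A.
Step 6 — Convert to polar: |I| = 0.01467 A, ∠I = 89.9°.

I = 0.01467∠89.9° A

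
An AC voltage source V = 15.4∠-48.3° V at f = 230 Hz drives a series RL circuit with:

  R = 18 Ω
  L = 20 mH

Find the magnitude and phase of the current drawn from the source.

Step 1 — Angular frequency: ω = 2π·f = 2π·230 = 1445 rad/s.
Step 2 — Component impedances:
  R: Z = R = 18 Ω
  L: Z = jωL = j·1445·0.02 = 0 + j28.9 Ω
Step 3 — Series combination: Z_total = R + L = 18 + j28.9 Ω = 34.05∠58.1° Ω.
Step 4 — Source phasor: V = 15.4∠-48.3° V = 10.24 - j11.5 V.
Step 5 — Ohm's law: I = V / Z_total = (10.24 - j11.5) / (18 + j28.9) = -0.1276 - j0.4339 A.
Step 6 — Convert to polar: |I| = 0.4523 A, ∠I = -106.4°.

I = 0.4523∠-106.4° A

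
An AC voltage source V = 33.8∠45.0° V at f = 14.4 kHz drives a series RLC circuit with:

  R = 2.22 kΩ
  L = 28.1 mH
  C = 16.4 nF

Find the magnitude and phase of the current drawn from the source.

Step 1 — Angular frequency: ω = 2π·f = 2π·1.44e+04 = 9.048e+04 rad/s.
Step 2 — Component impedances:
  R: Z = R = 2220 Ω
  L: Z = jωL = j·9.048e+04·0.0281 = 0 + j2542 Ω
  C: Z = 1/(jωC) = -j/(ω·C) = 0 - j673.9 Ω
Step 3 — Series combination: Z_total = R + L + C = 2220 + j1868 Ω = 2902∠40.1° Ω.
Step 4 — Source phasor: V = 33.8∠45.0° V = 23.9 + j23.9 V.
Step 5 — Ohm's law: I = V / Z_total = (23.9 + j23.9) / (2220 + j1868) = 0.01161 + j0.0009978 A.
Step 6 — Convert to polar: |I| = 0.01165 A, ∠I = 4.9°.

I = 0.01165∠4.9° A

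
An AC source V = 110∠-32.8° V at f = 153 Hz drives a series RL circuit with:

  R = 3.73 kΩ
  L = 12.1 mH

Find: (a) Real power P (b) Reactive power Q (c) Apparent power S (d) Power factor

Step 1 — Angular frequency: ω = 2π·f = 2π·153 = 961.3 rad/s.
Step 2 — Component impedances:
  R: Z = R = 3730 Ω
  L: Z = jωL = j·961.3·0.0121 = 0 + j11.63 Ω
Step 3 — Series combination: Z_total = R + L = 3730 + j11.63 Ω = 3730∠0.2° Ω.
Step 4 — Source phasor: V = 110∠-32.8° V = 92.46 - j59.59 V.
Step 5 — Current: I = V / Z = 0.02474 - j0.01605 A = 0.02949∠-33.0° A.
Step 6 — Complex power: S = V·I* = 3.244 + j0.01012 VA.
Step 7 — Real power: P = Re(S) = 3.244 W.
Step 8 — Reactive power: Q = Im(S) = 0.01012 VAR.
Step 9 — Apparent power: |S| = 3.244 VA.
Step 10 — Power factor: PF = P/|S| = 1 (lagging).

(a) P = 3.244 W  (b) Q = 0.01012 VAR  (c) S = 3.244 VA  (d) PF = 1 (lagging)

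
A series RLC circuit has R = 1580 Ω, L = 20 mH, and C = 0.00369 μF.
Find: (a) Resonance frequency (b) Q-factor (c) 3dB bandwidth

Step 1 — Resonance condition Im(Z)=0 gives ω₀ = 1/√(LC).
Step 2 — ω₀ = 1/√(0.02·3.69e-09) = 1.164e+05 rad/s.
Step 3 — f₀ = ω₀/(2π) = 1.853e+04 Hz.
Step 4 — Series Q: Q = ω₀L/R = 1.164e+05·0.02/1580 = 1.473.
Step 5 — 3dB bandwidth: Δω = ω₀/Q = 7.9e+04 rad/s; BW = Δω/(2π) = 1.257e+04 Hz.

(a) f₀ = 1.853e+04 Hz  (b) Q = 1.473  (c) BW = 1.257e+04 Hz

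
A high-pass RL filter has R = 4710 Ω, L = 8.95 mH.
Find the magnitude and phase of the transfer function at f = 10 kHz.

Step 1 — Angular frequency: ω = 2π·1e+04 = 6.283e+04 rad/s.
Step 2 — Transfer function: H(jω) = jωL/(R + jωL).
Step 3 — Numerator jωL = j·562.3; denominator R + jωL = 4710 + j562.3.
Step 4 — H = 0.01405 + j0.1177.
Step 5 — Magnitude: |H| = 0.1186 (-18.5 dB); phase: φ = 83.2°.

|H| = 0.1186 (-18.5 dB), φ = 83.2°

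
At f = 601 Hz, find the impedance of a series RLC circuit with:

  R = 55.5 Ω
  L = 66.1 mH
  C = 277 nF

Step 1 — Angular frequency: ω = 2π·f = 2π·601 = 3776 rad/s.
Step 2 — Component impedances:
  R: Z = R = 55.5 Ω
  L: Z = jωL = j·3776·0.0661 = 0 + j249.6 Ω
  C: Z = 1/(jωC) = -j/(ω·C) = 0 - j956 Ω
Step 3 — Series combination: Z_total = R + L + C = 55.5 - j706.4 Ω = 708.6∠-85.5° Ω.

Z = 55.5 - j706.4 Ω = 708.6∠-85.5° Ω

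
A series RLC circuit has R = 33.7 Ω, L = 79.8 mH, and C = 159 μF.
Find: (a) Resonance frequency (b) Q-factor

Step 1 — Resonance condition Im(Z)=0 gives ω₀ = 1/√(LC).
Step 2 — ω₀ = 1/√(0.0798·0.000159) = 280.7 rad/s.
Step 3 — f₀ = ω₀/(2π) = 44.68 Hz.
Step 4 — Series Q: Q = ω₀L/R = 280.7·0.0798/33.7 = 0.6648.

(a) f₀ = 44.68 Hz  (b) Q = 0.6648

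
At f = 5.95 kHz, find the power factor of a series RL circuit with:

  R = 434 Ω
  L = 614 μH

Step 1 — Angular frequency: ω = 2π·f = 2π·5950 = 3.738e+04 rad/s.
Step 2 — Component impedances:
  R: Z = R = 434 Ω
  L: Z = jωL = j·3.738e+04·0.000614 = 0 + j22.95 Ω
Step 3 — Series combination: Z_total = R + L = 434 + j22.95 Ω = 434.6∠3.0° Ω.
Step 4 — Power factor: PF = cos(φ) = Re(Z)/|Z| = 434/434.6 = 0.9986.
Step 5 — Type: Im(Z) = 22.95 ⇒ lagging (phase φ = 3.0°).

PF = 0.9986 (lagging, φ = 3.0°)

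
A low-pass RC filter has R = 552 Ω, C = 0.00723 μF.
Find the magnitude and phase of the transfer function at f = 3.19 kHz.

Step 1 — Angular frequency: ω = 2π·3190 = 2.004e+04 rad/s.
Step 2 — Transfer function: H(jω) = 1/(1 + jωRC).
Step 3 — Denominator: 1 + jωRC = 1 + j·2.004e+04·552·7.23e-09 = 1 + j0.07999.
Step 4 — H = 0.9936 - j0.07948.
Step 5 — Magnitude: |H| = 0.9968 (-0.0 dB); phase: φ = -4.6°.

|H| = 0.9968 (-0.0 dB), φ = -4.6°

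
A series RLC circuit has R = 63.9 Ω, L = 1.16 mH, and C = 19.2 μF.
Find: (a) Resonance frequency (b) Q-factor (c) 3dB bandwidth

Step 1 — Resonance condition Im(Z)=0 gives ω₀ = 1/√(LC).
Step 2 — ω₀ = 1/√(0.00116·1.92e-05) = 6701 rad/s.
Step 3 — f₀ = ω₀/(2π) = 1066 Hz.
Step 4 — Series Q: Q = ω₀L/R = 6701·0.00116/63.9 = 0.1216.
Step 5 — 3dB bandwidth: Δω = ω₀/Q = 5.509e+04 rad/s; BW = Δω/(2π) = 8767 Hz.

(a) f₀ = 1066 Hz  (b) Q = 0.1216  (c) BW = 8767 Hz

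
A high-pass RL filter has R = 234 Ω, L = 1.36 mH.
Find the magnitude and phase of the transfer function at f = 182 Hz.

Step 1 — Angular frequency: ω = 2π·182 = 1144 rad/s.
Step 2 — Transfer function: H(jω) = jωL/(R + jωL).
Step 3 — Numerator jωL = j·1.555; denominator R + jωL = 234 + j1.555.
Step 4 — H = 4.417e-05 + j0.006646.
Step 5 — Magnitude: |H| = 0.006646 (-43.5 dB); phase: φ = 89.6°.

|H| = 0.006646 (-43.5 dB), φ = 89.6°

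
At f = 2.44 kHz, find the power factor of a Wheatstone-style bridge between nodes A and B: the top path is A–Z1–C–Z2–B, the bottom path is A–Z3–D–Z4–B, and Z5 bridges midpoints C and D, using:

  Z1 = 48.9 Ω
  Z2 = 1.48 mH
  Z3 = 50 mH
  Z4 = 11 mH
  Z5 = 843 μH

Step 1 — Angular frequency: ω = 2π·f = 2π·2440 = 1.533e+04 rad/s.
Step 2 — Component impedances:
  Z1: Z = R = 48.9 Ω
  Z2: Z = jωL = j·1.533e+04·0.00148 = 0 + j22.69 Ω
  Z3: Z = jωL = j·1.533e+04·0.05 = 0 + j766.5 Ω
  Z4: Z = jωL = j·1.533e+04·0.011 = 0 + j168.6 Ω
  Z5: Z = jωL = j·1.533e+04·0.000843 = 0 + j12.92 Ω
Step 3 — Bridge requires nodal analysis (the Z5 bridge couples midpoints C and D, so the two paths cannot be reduced to a simple series/parallel combination). Setting node B to ground and injecting 1 A at node A, the 3-node admittance system at A, C, D solves to V_A = Z_AB = 48.53 + j23.21 Ω = 53.8∠25.6° Ω.
Step 4 — Power factor: PF = cos(φ) = Re(Z)/|Z| = 48.528/53.795 = 0.9021.
Step 5 — Type: Im(Z) = 23.21 ⇒ lagging (phase φ = 25.6°).

PF = 0.9021 (lagging, φ = 25.6°)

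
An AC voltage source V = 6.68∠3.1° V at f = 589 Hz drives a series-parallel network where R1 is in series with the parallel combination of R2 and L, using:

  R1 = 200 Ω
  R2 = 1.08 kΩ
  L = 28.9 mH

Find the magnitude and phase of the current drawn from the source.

Step 1 — Angular frequency: ω = 2π·f = 2π·589 = 3701 rad/s.
Step 2 — Component impedances:
  R1: Z = R = 200 Ω
  R2: Z = R = 1080 Ω
  L: Z = jωL = j·3701·0.0289 = 0 + j107 Ω
Step 3 — Parallel branch: R2 || L = 1/(1/R2 + 1/L) = 10.49 + j105.9 Ω.
Step 4 — Series with R1: Z_total = R1 + (R2 || L) = 210.5 + j105.9 Ω = 235.6∠26.7° Ω.
Step 5 — Source phasor: V = 6.68∠3.1° V = 6.67 + j0.3612 V.
Step 6 — Ohm's law: I = V / Z_total = (6.67 + j0.3612) / (210.5 + j105.9) = 0.02598 - j0.01135 A.
Step 7 — Convert to polar: |I| = 0.02835 A, ∠I = -23.6°.

I = 0.02835∠-23.6° A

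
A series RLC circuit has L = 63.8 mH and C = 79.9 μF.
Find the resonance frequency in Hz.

Step 1 — Resonance condition Im(Z)=0 gives ω₀ = 1/√(LC).
Step 2 — ω₀ = 1/√(0.0638·7.99e-05) = 442.9 rad/s.
Step 3 — f₀ = ω₀/(2π) = 70.49 Hz.

f₀ = 70.49 Hz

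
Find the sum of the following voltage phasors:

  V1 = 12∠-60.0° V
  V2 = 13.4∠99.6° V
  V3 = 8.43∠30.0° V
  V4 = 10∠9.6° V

Step 1 — Convert each phasor to rectangular form:
  V1 = 12·(cos(-60.0°) + j·sin(-60.0°)) = 6 - j10.39 V
  V2 = 13.4·(cos(99.6°) + j·sin(99.6°)) = -2.235 + j13.21 V
  V3 = 8.43·(cos(30.0°) + j·sin(30.0°)) = 7.301 + j4.215 V
  V4 = 10·(cos(9.6°) + j·sin(9.6°)) = 9.86 + j1.668 V
Step 2 — Sum components: V_total = 20.93 + j8.703 V.
Step 3 — Convert to polar: |V_total| = 22.66 V, ∠V_total = 22.6°.

V_total = 22.66∠22.6° V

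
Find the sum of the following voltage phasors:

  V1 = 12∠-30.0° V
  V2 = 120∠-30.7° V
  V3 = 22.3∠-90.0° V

Step 1 — Convert each phasor to rectangular form:
  V1 = 12·(cos(-30.0°) + j·sin(-30.0°)) = 10.39 - j6 V
  V2 = 120·(cos(-30.7°) + j·sin(-30.7°)) = 103.2 - j61.27 V
  V3 = 22.3·(cos(-90.0°) + j·sin(-90.0°)) = 0 - j22.3 V
Step 2 — Sum components: V_total = 113.6 - j89.57 V.
Step 3 — Convert to polar: |V_total| = 144.6 V, ∠V_total = -38.3°.

V_total = 144.6∠-38.3° V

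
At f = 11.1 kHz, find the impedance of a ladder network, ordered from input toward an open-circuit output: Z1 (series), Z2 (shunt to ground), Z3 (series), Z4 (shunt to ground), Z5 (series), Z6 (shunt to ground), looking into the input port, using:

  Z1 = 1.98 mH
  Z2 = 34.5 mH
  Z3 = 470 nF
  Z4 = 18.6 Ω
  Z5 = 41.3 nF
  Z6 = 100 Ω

Step 1 — Angular frequency: ω = 2π·f = 2π·1.11e+04 = 6.974e+04 rad/s.
Step 2 — Component impedances:
  Z1: Z = jωL = j·6.974e+04·0.00198 = 0 + j138.1 Ω
  Z2: Z = jωL = j·6.974e+04·0.0345 = 0 + j2406 Ω
  Z3: Z = 1/(jωC) = -j/(ω·C) = 0 - j30.51 Ω
  Z4: Z = R = 18.6 Ω
  Z5: Z = 1/(jωC) = -j/(ω·C) = 0 - j347.2 Ω
  Z6: Z = R = 100 Ω
Step 3 — Ladder network (open output): work backward from the far end, alternating series and parallel combinations. Z_in = 18.78 + j106.4 Ω = 108.1∠80.0° Ω.

Z = 18.78 + j106.4 Ω = 108.1∠80.0° Ω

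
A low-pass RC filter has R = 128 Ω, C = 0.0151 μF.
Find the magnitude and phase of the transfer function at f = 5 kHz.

Step 1 — Angular frequency: ω = 2π·5000 = 3.142e+04 rad/s.
Step 2 — Transfer function: H(jω) = 1/(1 + jωRC).
Step 3 — Denominator: 1 + jωRC = 1 + j·3.142e+04·128·1.51e-08 = 1 + j0.06072.
Step 4 — H = 0.9963 - j0.0605.
Step 5 — Magnitude: |H| = 0.9982 (-0.0 dB); phase: φ = -3.5°.

|H| = 0.9982 (-0.0 dB), φ = -3.5°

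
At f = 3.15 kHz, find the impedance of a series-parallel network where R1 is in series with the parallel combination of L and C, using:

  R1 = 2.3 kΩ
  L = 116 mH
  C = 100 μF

Step 1 — Angular frequency: ω = 2π·f = 2π·3150 = 1.979e+04 rad/s.
Step 2 — Component impedances:
  R1: Z = R = 2300 Ω
  L: Z = jωL = j·1.979e+04·0.116 = 0 + j2296 Ω
  C: Z = 1/(jωC) = -j/(ω·C) = 0 - j0.5053 Ω
Step 3 — Parallel branch: L || C = 1/(1/L + 1/C) = 0 - j0.5054 Ω.
Step 4 — Series with R1: Z_total = R1 + (L || C) = 2300 - j0.5054 Ω = 2300∠-0.0° Ω.

Z = 2300 - j0.5054 Ω = 2300∠-0.0° Ω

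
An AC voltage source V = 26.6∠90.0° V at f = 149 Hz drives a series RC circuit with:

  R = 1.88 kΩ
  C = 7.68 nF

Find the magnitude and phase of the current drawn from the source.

Step 1 — Angular frequency: ω = 2π·f = 2π·149 = 936.2 rad/s.
Step 2 — Component impedances:
  R: Z = R = 1880 Ω
  C: Z = 1/(jωC) = -j/(ω·C) = 0 - j1.391e+05 Ω
Step 3 — Series combination: Z_total = R + C = 1880 - j1.391e+05 Ω = 1.391e+05∠-89.2° Ω.
Step 4 — Source phasor: V = 26.6∠90.0° V = 0 + j26.6 V.
Step 5 — Ohm's law: I = V / Z_total = (0 + j26.6) / (1880 - j1.391e+05) = -0.0001912 + j2.585e-06 A.
Step 6 — Convert to polar: |I| = 0.0001912 A, ∠I = 179.2°.

I = 0.0001912∠179.2° A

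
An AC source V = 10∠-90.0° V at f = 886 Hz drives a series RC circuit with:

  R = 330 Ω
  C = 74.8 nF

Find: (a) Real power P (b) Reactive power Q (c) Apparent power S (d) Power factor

Step 1 — Angular frequency: ω = 2π·f = 2π·886 = 5567 rad/s.
Step 2 — Component impedances:
  R: Z = R = 330 Ω
  C: Z = 1/(jωC) = -j/(ω·C) = 0 - j2402 Ω
Step 3 — Series combination: Z_total = R + C = 330 - j2402 Ω = 2424∠-82.2° Ω.
Step 4 — Source phasor: V = 10∠-90.0° V = 0 - j10 V.
Step 5 — Current: I = V / Z = 0.004087 - j0.0005616 A = 0.004125∠-7.8° A.
Step 6 — Complex power: S = V·I* = 0.005616 - j0.04087 VA.
Step 7 — Real power: P = Re(S) = 0.005616 W.
Step 8 — Reactive power: Q = Im(S) = -0.04087 VAR.
Step 9 — Apparent power: |S| = 0.04125 VA.
Step 10 — Power factor: PF = P/|S| = 0.1361 (leading).

(a) P = 0.005616 W  (b) Q = -0.04087 VAR  (c) S = 0.04125 VA  (d) PF = 0.1361 (leading)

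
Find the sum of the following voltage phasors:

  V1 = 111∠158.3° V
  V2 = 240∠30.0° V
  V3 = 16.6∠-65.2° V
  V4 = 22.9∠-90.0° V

Step 1 — Convert each phasor to rectangular form:
  V1 = 111·(cos(158.3°) + j·sin(158.3°)) = -103.1 + j41.04 V
  V2 = 240·(cos(30.0°) + j·sin(30.0°)) = 207.8 + j120 V
  V3 = 16.6·(cos(-65.2°) + j·sin(-65.2°)) = 6.963 - j15.07 V
  V4 = 22.9·(cos(-90.0°) + j·sin(-90.0°)) = 0 - j22.9 V
Step 2 — Sum components: V_total = 111.7 + j123.1 V.
Step 3 — Convert to polar: |V_total| = 166.2 V, ∠V_total = 47.8°.

V_total = 166.2∠47.8° V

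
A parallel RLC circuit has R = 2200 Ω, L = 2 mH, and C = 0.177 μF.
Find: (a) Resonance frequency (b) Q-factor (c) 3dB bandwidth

Step 1 — Resonance: ω₀ = 1/√(LC) = 1/√(0.002·1.77e-07) = 5.315e+04 rad/s.
Step 2 — f₀ = ω₀/(2π) = 8459 Hz.
Step 3 — Parallel Q: Q = R/(ω₀L) = 2200/(5.315e+04·0.002) = 20.7.
Step 4 — Bandwidth: Δω = ω₀/Q = 2568 rad/s; BW = Δω/(2π) = 408.7 Hz.

(a) f₀ = 8459 Hz  (b) Q = 20.7  (c) BW = 408.7 Hz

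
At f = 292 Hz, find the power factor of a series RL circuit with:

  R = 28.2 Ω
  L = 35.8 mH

Step 1 — Angular frequency: ω = 2π·f = 2π·292 = 1835 rad/s.
Step 2 — Component impedances:
  R: Z = R = 28.2 Ω
  L: Z = jωL = j·1835·0.0358 = 0 + j65.68 Ω
Step 3 — Series combination: Z_total = R + L = 28.2 + j65.68 Ω = 71.48∠66.8° Ω.
Step 4 — Power factor: PF = cos(φ) = Re(Z)/|Z| = 28.2/71.48 = 0.3945.
Step 5 — Type: Im(Z) = 65.68 ⇒ lagging (phase φ = 66.8°).

PF = 0.3945 (lagging, φ = 66.8°)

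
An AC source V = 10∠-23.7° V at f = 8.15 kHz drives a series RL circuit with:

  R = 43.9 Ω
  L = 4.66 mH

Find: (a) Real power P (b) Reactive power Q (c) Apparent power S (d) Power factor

Step 1 — Angular frequency: ω = 2π·f = 2π·8150 = 5.121e+04 rad/s.
Step 2 — Component impedances:
  R: Z = R = 43.9 Ω
  L: Z = jωL = j·5.121e+04·0.00466 = 0 + j238.6 Ω
Step 3 — Series combination: Z_total = R + L = 43.9 + j238.6 Ω = 242.6∠79.6° Ω.
Step 4 — Source phasor: V = 10∠-23.7° V = 9.157 - j4.019 V.
Step 5 — Current: I = V / Z = -0.009465 - j0.04011 A = 0.04121∠-103.3° A.
Step 6 — Complex power: S = V·I* = 0.07457 + j0.4053 VA.
Step 7 — Real power: P = Re(S) = 0.07457 W.
Step 8 — Reactive power: Q = Im(S) = 0.4053 VAR.
Step 9 — Apparent power: |S| = 0.4121 VA.
Step 10 — Power factor: PF = P/|S| = 0.1809 (lagging).

(a) P = 0.07457 W  (b) Q = 0.4053 VAR  (c) S = 0.4121 VA  (d) PF = 0.1809 (lagging)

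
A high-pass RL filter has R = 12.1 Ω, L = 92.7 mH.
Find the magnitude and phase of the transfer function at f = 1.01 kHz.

Step 1 — Angular frequency: ω = 2π·1010 = 6346 rad/s.
Step 2 — Transfer function: H(jω) = jωL/(R + jωL).
Step 3 — Numerator jωL = j·588.3; denominator R + jωL = 12.1 + j588.3.
Step 4 — H = 0.9996 + j0.02056.
Step 5 — Magnitude: |H| = 0.9998 (-0.0 dB); phase: φ = 1.2°.

|H| = 0.9998 (-0.0 dB), φ = 1.2°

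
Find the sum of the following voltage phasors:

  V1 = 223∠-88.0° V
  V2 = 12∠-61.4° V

Step 1 — Convert each phasor to rectangular form:
  V1 = 223·(cos(-88.0°) + j·sin(-88.0°)) = 7.783 - j222.9 V
  V2 = 12·(cos(-61.4°) + j·sin(-61.4°)) = 5.744 - j10.54 V
Step 2 — Sum components: V_total = 13.53 - j233.4 V.
Step 3 — Convert to polar: |V_total| = 233.8 V, ∠V_total = -86.7°.

V_total = 233.8∠-86.7° V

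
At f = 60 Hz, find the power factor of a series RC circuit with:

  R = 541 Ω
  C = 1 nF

Step 1 — Angular frequency: ω = 2π·f = 2π·60 = 377 rad/s.
Step 2 — Component impedances:
  R: Z = R = 541 Ω
  C: Z = 1/(jωC) = -j/(ω·C) = 0 - j2.653e+06 Ω
Step 3 — Series combination: Z_total = R + C = 541 - j2.653e+06 Ω = 2.653e+06∠-90.0° Ω.
Step 4 — Power factor: PF = cos(φ) = Re(Z)/|Z| = 541/2.6526e+06 = 0.000204.
Step 5 — Type: Im(Z) = -2.653e+06 ⇒ leading (phase φ = -90.0°).

PF = 0.000204 (leading, φ = -90.0°)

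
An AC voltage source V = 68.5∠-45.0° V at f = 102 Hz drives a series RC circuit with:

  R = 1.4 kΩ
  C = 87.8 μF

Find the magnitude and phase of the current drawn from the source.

Step 1 — Angular frequency: ω = 2π·f = 2π·102 = 640.9 rad/s.
Step 2 — Component impedances:
  R: Z = R = 1400 Ω
  C: Z = 1/(jωC) = -j/(ω·C) = 0 - j17.77 Ω
Step 3 — Series combination: Z_total = R + C = 1400 - j17.77 Ω = 1400∠-0.7° Ω.
Step 4 — Source phasor: V = 68.5∠-45.0° V = 48.44 - j48.44 V.
Step 5 — Ohm's law: I = V / Z_total = (48.44 - j48.44) / (1400 - j17.77) = 0.03503 - j0.03415 A.
Step 6 — Convert to polar: |I| = 0.04892 A, ∠I = -44.3°.

I = 0.04892∠-44.3° A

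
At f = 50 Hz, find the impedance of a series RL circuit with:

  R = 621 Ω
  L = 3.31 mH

Step 1 — Angular frequency: ω = 2π·f = 2π·50 = 314.2 rad/s.
Step 2 — Component impedances:
  R: Z = R = 621 Ω
  L: Z = jωL = j·314.2·0.00331 = 0 + j1.04 Ω
Step 3 — Series combination: Z_total = R + L = 621 + j1.04 Ω = 621∠0.1° Ω.

Z = 621 + j1.04 Ω = 621∠0.1° Ω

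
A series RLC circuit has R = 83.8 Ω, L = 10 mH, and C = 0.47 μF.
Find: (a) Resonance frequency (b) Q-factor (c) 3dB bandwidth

Step 1 — Resonance: ω₀ = 1/√(LC) = 1/√(0.01·4.7e-07) = 1.459e+04 rad/s.
Step 2 — f₀ = ω₀/(2π) = 2322 Hz.
Step 3 — Series Q: Q = ω₀L/R = 1.459e+04·0.01/83.8 = 1.741.
Step 4 — Bandwidth: Δω = ω₀/Q = 8380 rad/s; BW = Δω/(2π) = 1334 Hz.

(a) f₀ = 2322 Hz  (b) Q = 1.741  (c) BW = 1334 Hz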